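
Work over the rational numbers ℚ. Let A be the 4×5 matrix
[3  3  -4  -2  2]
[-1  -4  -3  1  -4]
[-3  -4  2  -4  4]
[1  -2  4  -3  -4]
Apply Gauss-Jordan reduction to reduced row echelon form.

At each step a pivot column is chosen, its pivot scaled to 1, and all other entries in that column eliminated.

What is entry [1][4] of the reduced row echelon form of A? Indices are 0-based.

[1] R0 /= 3  ⇒  (1, 1, -4/3, -2/3, 2/3)
     R1 -= -1·R0  ⇒  (0, -3, -13/3, 1/3, -10/3)
     R2 -= -3·R0  ⇒  (0, -1, -2, -6, 6)
     R3 -= 1·R0  ⇒  (0, -3, 16/3, -7/3, -14/3)
[2] R1 /= -3  ⇒  (0, 1, 13/9, -1/9, 10/9)
     R0 -= 1·R1  ⇒  (1, 0, -25/9, -5/9, -4/9)
     R2 -= -1·R1  ⇒  (0, 0, -5/9, -55/9, 64/9)
     R3 -= -3·R1  ⇒  (0, 0, 29/3, -8/3, -4/3)
[3] R2 /= -5/9  ⇒  (0, 0, 1, 11, -64/5)
     R0 -= -25/9·R2  ⇒  (1, 0, 0, 30, -36)
     R1 -= 13/9·R2  ⇒  (0, 1, 0, -16, 98/5)
     R3 -= 29/3·R2  ⇒  (0, 0, 0, -109, 612/5)
[4] R3 /= -109  ⇒  (0, 0, 0, 1, -612/545)
     R0 -= 30·R3  ⇒  (1, 0, 0, 0, -252/109)
     R1 -= -16·R3  ⇒  (0, 1, 0, 0, 178/109)
     R2 -= 11·R3  ⇒  (0, 0, 1, 0, -244/545)

M[1][4] = 178/109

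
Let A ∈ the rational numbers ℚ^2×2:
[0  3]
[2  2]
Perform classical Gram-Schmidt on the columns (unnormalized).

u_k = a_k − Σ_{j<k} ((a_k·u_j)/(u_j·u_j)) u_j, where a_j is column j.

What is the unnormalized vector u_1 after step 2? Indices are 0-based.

u_1 = (3, 0)

Step 1: u_0 = a_0 = (0, 2).
Step 2: u_1 = a_1 − (1)·u_0 = (3, 0).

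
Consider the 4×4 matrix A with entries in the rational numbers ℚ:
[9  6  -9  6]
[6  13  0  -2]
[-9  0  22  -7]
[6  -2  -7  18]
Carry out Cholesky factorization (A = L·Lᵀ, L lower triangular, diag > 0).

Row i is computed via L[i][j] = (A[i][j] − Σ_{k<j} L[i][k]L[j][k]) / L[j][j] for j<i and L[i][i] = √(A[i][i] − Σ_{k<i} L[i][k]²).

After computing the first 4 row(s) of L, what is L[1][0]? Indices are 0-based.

L[1][0] = 2

Step 1: L[0][0] = √(9) = 3.
  L[1][0] = (6) / L[0][0] = 2.
Step 2: L[1][1] = √(9) = 3.
  L[2][0] = (-9) / L[0][0] = -3.
  L[2][1] = (6) / L[1][1] = 2.
Step 3: L[2][2] = √(9) = 3.
  L[3][0] = (6) / L[0][0] = 2.
  L[3][1] = (-6) / L[1][1] = -2.
  L[3][2] = (3) / L[2][2] = 1.
Step 4: L[3][3] = √(9) = 3.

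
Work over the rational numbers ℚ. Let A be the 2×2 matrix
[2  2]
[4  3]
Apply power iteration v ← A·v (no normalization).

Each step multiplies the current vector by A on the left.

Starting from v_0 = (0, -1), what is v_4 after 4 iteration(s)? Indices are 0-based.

v_0 = (0, -1).
v_1 = A·v_0 = (-2, -3).
v_2 = A·v_1 = (-10, -17).
v_3 = A·v_2 = (-54, -91).
v_4 = A·v_3 = (-290, -489).

v_4 = (-290, -489)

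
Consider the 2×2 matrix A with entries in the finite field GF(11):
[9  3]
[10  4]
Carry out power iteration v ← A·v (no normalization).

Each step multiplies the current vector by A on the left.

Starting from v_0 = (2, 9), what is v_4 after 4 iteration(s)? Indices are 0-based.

v_0 = (2, 9).
v_1 = A·v_0 = (1, 1).
v_2 = A·v_1 = (1, 3).
v_3 = A·v_2 = (7, 0).
v_4 = A·v_3 = (8, 4).

v_4 = (8, 4)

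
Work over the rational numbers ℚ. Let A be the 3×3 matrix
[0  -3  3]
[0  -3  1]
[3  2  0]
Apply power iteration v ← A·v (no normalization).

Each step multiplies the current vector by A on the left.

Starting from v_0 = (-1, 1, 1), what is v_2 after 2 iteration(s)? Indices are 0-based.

v_2 = (3, 5, -4)

v_0 = (-1, 1, 1).
v_1 = A·v_0 = (0, -2, -1).
v_2 = A·v_1 = (3, 5, -4).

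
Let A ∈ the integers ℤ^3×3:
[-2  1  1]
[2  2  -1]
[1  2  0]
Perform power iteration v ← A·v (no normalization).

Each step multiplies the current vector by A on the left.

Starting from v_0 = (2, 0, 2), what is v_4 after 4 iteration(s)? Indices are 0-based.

v_0 = (2, 0, 2).
v_1 = A·v_0 = (-2, 2, 2).
v_2 = A·v_1 = (8, -2, 2).
v_3 = A·v_2 = (-16, 10, 4).
v_4 = A·v_3 = (46, -16, 4).

v_4 = (46, -16, 4)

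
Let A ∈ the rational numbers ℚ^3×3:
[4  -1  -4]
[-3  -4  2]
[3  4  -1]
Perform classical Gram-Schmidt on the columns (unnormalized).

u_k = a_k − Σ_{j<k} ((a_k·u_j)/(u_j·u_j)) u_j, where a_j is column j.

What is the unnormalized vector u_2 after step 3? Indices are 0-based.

u_2 = (0, 1/2, 1/2)

Step 1: u_0 = a_0 = (4, -3, 3).
Step 2: u_1 = a_1 − (10/17)·u_0 = (-57/17, -38/17, 38/17).
Step 3: u_2 = a_2 − (-25/34)·u_0 − (6/19)·u_1 = (0, 1/2, 1/2).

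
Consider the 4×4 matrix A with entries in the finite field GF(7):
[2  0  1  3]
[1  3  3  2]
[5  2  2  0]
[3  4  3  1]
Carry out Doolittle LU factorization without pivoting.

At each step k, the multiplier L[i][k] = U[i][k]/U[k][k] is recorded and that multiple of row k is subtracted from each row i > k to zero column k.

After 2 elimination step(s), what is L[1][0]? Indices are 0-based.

k=0: U[0][0]=2
  eliminate (1,0): mult=4, new row 1: (0, 3, 6, 4); set L[1][0]=4
  eliminate (2,0): mult=6, new row 2: (0, 2, 3, 3); set L[2][0]=6
  eliminate (3,0): mult=5, new row 3: (0, 4, 5, 0); set L[3][0]=5
k=1: U[1][1]=3
  eliminate (2,1): mult=3, new row 2: (0, 0, 6, 5); set L[2][1]=3
  eliminate (3,1): mult=6, new row 3: (0, 0, 4, 4); set L[3][1]=6

L[1][0] = 4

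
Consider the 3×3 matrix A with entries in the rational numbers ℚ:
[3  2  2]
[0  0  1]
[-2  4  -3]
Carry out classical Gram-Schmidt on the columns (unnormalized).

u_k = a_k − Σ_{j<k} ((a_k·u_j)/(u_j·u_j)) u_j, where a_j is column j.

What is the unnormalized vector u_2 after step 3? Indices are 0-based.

Step 1: u_0 = a_0 = (3, 0, -2).
Step 2: u_1 = a_1 − (-2/13)·u_0 = (32/13, 0, 48/13).
Step 3: u_2 = a_2 − (12/13)·u_0 − (-5/16)·u_1 = (0, 1, 0).

u_2 = (0, 1, 0)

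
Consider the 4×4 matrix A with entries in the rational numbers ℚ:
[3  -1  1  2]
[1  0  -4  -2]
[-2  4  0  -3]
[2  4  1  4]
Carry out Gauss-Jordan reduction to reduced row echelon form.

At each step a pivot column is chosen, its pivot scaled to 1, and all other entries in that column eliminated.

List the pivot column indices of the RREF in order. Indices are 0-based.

step 1: normalize row 0 (÷3) = (1, -1/3, 1/3, 2/3)
  row 1: subtract 1×row0 = (0, 1/3, -13/3, -8/3)
  row 2: subtract -2×row0 = (0, 10/3, 2/3, -5/3)
  row 3: subtract 2×row0 = (0, 14/3, 1/3, 8/3)
step 2: normalize row 1 (÷1/3) = (0, 1, -13, -8)
  row 0: subtract -1/3×row1 = (1, 0, -4, -2)
  row 2: subtract 10/3×row1 = (0, 0, 44, 25)
  row 3: subtract 14/3×row1 = (0, 0, 61, 40)
step 3: normalize row 2 (÷44) = (0, 0, 1, 25/44)
  row 0: subtract -4×row2 = (1, 0, 0, 3/11)
  row 1: subtract -13×row2 = (0, 1, 0, -27/44)
  row 3: subtract 61×row2 = (0, 0, 0, 235/44)
step 4: normalize row 3 (÷235/44) = (0, 0, 0, 1)
  row 0: subtract 3/11×row3 = (1, 0, 0, 0)
  row 1: subtract -27/44×row3 = (0, 1, 0, 0)
  row 2: subtract 25/44×row3 = (0, 0, 1, 0)

pivot columns: 0, 1, 2, 3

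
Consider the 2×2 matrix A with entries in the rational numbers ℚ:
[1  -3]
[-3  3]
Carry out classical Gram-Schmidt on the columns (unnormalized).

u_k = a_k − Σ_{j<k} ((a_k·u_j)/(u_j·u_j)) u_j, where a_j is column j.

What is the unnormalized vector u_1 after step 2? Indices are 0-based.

Step 1: u_0 = a_0 = (1, -3).
Step 2: u_1 = a_1 − (-6/5)·u_0 = (-9/5, -3/5).

u_1 = (-9/5, -3/5)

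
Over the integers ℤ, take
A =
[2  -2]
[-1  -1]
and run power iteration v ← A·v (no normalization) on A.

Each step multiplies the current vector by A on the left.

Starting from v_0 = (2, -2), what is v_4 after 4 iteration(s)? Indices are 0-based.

v_4 = (112, -40)

v_0 = (2, -2).
v_1 = A·v_0 = (8, 0).
v_2 = A·v_1 = (16, -8).
v_3 = A·v_2 = (48, -8).
v_4 = A·v_3 = (112, -40).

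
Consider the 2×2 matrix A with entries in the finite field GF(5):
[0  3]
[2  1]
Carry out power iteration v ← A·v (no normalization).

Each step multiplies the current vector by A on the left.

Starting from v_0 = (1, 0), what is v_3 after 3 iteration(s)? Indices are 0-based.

v_3 = (1, 4)

v_0 = (1, 0).
v_1 = A·v_0 = (0, 2).
v_2 = A·v_1 = (1, 2).
v_3 = A·v_2 = (1, 4).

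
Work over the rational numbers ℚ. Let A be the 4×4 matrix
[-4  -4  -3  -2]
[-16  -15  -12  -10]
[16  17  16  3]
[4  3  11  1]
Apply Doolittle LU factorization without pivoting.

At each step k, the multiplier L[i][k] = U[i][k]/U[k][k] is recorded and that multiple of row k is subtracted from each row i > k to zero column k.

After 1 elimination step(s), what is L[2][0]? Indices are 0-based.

L[2][0] = -4

Step 1: pivot at (0,0) is -4.
  row1 ← row1 − (4)·row0  ⇒  L[1][0]=4, U row1=(0, 1, 0, -2)
  row2 ← row2 − (-4)·row0  ⇒  L[2][0]=-4, U row2=(0, 1, 4, -5)
  row3 ← row3 − (-1)·row0  ⇒  L[3][0]=-1, U row3=(0, -1, 8, -1)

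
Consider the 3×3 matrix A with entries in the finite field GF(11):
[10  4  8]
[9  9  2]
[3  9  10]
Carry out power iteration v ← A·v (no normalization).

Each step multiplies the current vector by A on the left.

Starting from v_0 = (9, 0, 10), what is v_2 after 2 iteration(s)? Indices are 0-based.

v_0 = (9, 0, 10).
v_1 = A·v_0 = (5, 2, 6).
v_2 = A·v_1 = (7, 9, 5).

v_2 = (7, 9, 5)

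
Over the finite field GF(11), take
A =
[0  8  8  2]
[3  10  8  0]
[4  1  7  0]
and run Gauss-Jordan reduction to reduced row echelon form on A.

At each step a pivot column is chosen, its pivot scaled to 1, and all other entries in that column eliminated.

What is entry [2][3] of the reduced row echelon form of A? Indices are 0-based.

step 1: exchange rows 0,1
step 1: normalize row 0 (÷3) = (1, 7, 10, 0)
  row 2: subtract 4×row0 = (0, 6, 0, 0)
step 2: normalize row 1 (÷8) = (0, 1, 1, 3)
  row 0: subtract 7×row1 = (1, 0, 3, 1)
  row 2: subtract 6×row1 = (0, 0, 5, 4)
step 3: normalize row 2 (÷5) = (0, 0, 1, 3)
  row 0: subtract 3×row2 = (1, 0, 0, 3)
  row 1: subtract 1×row2 = (0, 1, 0, 0)

M[2][3] = 3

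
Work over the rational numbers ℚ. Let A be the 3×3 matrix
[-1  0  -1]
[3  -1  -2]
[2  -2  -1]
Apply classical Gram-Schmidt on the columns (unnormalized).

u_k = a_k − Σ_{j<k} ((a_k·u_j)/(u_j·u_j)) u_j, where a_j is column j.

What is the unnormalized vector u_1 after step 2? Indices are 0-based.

u_1 = (-1/2, 1/2, -1)

Step 1: u_0 = a_0 = (-1, 3, 2).
Step 2: u_1 = a_1 − (-1/2)·u_0 = (-1/2, 1/2, -1).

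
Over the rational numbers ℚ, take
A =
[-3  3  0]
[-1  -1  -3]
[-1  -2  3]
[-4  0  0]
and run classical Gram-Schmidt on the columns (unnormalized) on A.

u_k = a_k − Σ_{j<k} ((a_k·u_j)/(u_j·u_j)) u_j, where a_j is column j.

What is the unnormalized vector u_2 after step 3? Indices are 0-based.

Step 1: u_0 = a_0 = (-3, -1, -1, -4).
Step 2: u_1 = a_1 − (-2/9)·u_0 = (7/3, -11/9, -20/9, -8/9).
Step 3: u_2 = a_2 − (0)·u_0 − (-9/38)·u_1 = (21/38, -125/38, 47/19, -4/19).

u_2 = (21/38, -125/38, 47/19, -4/19)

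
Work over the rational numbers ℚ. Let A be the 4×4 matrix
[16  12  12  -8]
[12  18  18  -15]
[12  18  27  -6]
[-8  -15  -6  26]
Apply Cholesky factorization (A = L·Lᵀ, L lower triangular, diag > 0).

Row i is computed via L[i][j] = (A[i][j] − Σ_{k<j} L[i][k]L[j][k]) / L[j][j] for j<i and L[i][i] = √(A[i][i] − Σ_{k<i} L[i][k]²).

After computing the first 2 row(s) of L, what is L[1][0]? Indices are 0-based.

Step 1: L[0][0] = √(16) = 4.
  L[1][0] = (12) / L[0][0] = 3.
Step 2: L[1][1] = √(9) = 3.

L[1][0] = 3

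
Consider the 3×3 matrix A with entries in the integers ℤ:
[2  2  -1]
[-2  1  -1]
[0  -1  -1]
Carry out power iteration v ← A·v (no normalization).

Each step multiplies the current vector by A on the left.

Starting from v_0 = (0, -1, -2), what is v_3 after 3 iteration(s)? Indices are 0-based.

v_0 = (0, -1, -2).
v_1 = A·v_0 = (0, 1, 3).
v_2 = A·v_1 = (-1, -2, -4).
v_3 = A·v_2 = (-2, 4, 6).

v_3 = (-2, 4, 6)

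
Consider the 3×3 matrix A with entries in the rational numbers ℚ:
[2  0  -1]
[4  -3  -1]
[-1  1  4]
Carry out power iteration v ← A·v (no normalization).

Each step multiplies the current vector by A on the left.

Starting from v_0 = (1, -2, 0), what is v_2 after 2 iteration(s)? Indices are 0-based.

v_2 = (7, -19, -4)

v_0 = (1, -2, 0).
v_1 = A·v_0 = (2, 10, -3).
v_2 = A·v_1 = (7, -19, -4).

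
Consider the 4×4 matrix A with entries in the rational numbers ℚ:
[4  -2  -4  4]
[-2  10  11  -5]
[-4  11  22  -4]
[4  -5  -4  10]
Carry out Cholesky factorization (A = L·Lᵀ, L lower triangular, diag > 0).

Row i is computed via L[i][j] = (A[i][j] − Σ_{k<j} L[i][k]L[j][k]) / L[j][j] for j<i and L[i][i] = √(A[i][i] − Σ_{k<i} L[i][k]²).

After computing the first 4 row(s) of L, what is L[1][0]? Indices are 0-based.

Step 1: L[0][0] = √(4) = 2.
  L[1][0] = (-2) / L[0][0] = -1.
Step 2: L[1][1] = √(9) = 3.
  L[2][0] = (-4) / L[0][0] = -2.
  L[2][1] = (9) / L[1][1] = 3.
Step 3: L[2][2] = √(9) = 3.
  L[3][0] = (4) / L[0][0] = 2.
  L[3][1] = (-3) / L[1][1] = -1.
  L[3][2] = (3) / L[2][2] = 1.
Step 4: L[3][3] = √(4) = 2.

L[1][0] = -1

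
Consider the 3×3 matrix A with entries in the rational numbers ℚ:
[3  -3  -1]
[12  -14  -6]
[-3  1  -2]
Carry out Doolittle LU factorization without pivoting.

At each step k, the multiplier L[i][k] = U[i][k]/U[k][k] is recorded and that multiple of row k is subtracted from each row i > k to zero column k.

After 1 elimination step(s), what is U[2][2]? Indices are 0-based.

k=0: U[0][0]=3
  eliminate (1,0): mult=4, new row 1: (0, -2, -2); set L[1][0]=4
  eliminate (2,0): mult=-1, new row 2: (0, -2, -3); set L[2][0]=-1

U[2][2] = -3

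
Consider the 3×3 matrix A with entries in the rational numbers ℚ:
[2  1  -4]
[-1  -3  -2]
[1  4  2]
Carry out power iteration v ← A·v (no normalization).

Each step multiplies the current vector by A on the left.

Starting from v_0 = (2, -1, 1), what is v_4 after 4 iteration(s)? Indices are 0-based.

v_4 = (25, -27, 28)

v_0 = (2, -1, 1).
v_1 = A·v_0 = (-1, -1, 0).
v_2 = A·v_1 = (-3, 4, -5).
v_3 = A·v_2 = (18, 1, 3).
v_4 = A·v_3 = (25, -27, 28).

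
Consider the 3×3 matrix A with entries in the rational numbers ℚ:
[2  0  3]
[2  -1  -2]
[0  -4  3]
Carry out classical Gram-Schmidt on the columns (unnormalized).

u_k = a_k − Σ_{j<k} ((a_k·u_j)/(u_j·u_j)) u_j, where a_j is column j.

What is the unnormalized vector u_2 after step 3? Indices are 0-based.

Step 1: u_0 = a_0 = (2, 2, 0).
Step 2: u_1 = a_1 − (-1/4)·u_0 = (1/2, -1/2, -4).
Step 3: u_2 = a_2 − (1/4)·u_0 − (-19/33)·u_1 = (92/33, -92/33, 23/33).

u_2 = (92/33, -92/33, 23/33)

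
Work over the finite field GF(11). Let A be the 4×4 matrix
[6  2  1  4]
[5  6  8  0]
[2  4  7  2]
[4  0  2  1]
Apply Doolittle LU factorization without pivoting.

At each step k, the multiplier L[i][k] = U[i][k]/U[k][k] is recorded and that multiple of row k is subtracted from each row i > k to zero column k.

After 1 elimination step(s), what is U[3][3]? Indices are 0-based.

k=0: U[0][0]=6
  eliminate (1,0): mult=10, new row 1: (0, 8, 9, 4); set L[1][0]=10
  eliminate (2,0): mult=4, new row 2: (0, 7, 3, 8); set L[2][0]=4
  eliminate (3,0): mult=8, new row 3: (0, 6, 5, 2); set L[3][0]=8

U[3][3] = 2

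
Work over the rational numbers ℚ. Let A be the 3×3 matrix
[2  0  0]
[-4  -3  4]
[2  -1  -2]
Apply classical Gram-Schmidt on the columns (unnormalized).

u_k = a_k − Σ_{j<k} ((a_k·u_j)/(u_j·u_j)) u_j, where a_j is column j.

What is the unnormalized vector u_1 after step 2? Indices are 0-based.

u_1 = (-5/6, -4/3, -11/6)

Step 1: u_0 = a_0 = (2, -4, 2).
Step 2: u_1 = a_1 − (5/12)·u_0 = (-5/6, -4/3, -11/6).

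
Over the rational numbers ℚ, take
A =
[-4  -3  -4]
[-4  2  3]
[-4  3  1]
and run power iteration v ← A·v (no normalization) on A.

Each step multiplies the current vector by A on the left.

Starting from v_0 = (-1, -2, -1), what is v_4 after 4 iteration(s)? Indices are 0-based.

v_4 = (-1318, -3335, -3259)

v_0 = (-1, -2, -1).
v_1 = A·v_0 = (14, -3, -3).
v_2 = A·v_1 = (-35, -71, -68).
v_3 = A·v_2 = (625, -206, -141).
v_4 = A·v_3 = (-1318, -3335, -3259).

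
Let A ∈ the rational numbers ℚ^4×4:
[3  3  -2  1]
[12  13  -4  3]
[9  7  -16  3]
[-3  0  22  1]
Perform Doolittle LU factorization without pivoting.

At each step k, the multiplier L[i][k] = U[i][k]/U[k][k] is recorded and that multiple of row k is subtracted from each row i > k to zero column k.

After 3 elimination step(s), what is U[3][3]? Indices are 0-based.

k=0: U[0][0]=3
  eliminate (1,0): mult=4, new row 1: (0, 1, 4, -1); set L[1][0]=4
  eliminate (2,0): mult=3, new row 2: (0, -2, -10, 0); set L[2][0]=3
  eliminate (3,0): mult=-1, new row 3: (0, 3, 20, 2); set L[3][0]=-1
k=1: U[1][1]=1
  eliminate (2,1): mult=-2, new row 2: (0, 0, -2, -2); set L[2][1]=-2
  eliminate (3,1): mult=3, new row 3: (0, 0, 8, 5); set L[3][1]=3
k=2: U[2][2]=-2
  eliminate (3,2): mult=-4, new row 3: (0, 0, 0, -3); set L[3][2]=-4

U[3][3] = -3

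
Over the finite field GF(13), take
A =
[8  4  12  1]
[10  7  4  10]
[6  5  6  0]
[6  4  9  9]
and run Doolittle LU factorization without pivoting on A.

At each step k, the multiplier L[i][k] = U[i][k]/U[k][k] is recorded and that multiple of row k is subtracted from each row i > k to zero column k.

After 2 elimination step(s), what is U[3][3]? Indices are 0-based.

U[3][3] = 12

[col 0] pivot 8
  R1 -= 11*R0 → (0, 2, 2, 12)  (L[1][0] := 11)
  R2 -= 4*R0 → (0, 2, 10, 9)  (L[2][0] := 4)
  R3 -= 4*R0 → (0, 1, 0, 5)  (L[3][0] := 4)
[col 1] pivot 2
  R2 -= 1*R1 → (0, 0, 8, 10)  (L[2][1] := 1)
  R3 -= 7*R1 → (0, 0, 12, 12)  (L[3][1] := 7)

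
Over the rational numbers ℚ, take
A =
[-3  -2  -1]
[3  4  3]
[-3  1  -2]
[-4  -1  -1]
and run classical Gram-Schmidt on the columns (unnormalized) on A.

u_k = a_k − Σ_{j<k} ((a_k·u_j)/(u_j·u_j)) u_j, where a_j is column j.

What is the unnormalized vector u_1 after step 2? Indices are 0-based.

Step 1: u_0 = a_0 = (-3, 3, -3, -4).
Step 2: u_1 = a_1 − (19/43)·u_0 = (-29/43, 115/43, 100/43, 33/43).

u_1 = (-29/43, 115/43, 100/43, 33/43)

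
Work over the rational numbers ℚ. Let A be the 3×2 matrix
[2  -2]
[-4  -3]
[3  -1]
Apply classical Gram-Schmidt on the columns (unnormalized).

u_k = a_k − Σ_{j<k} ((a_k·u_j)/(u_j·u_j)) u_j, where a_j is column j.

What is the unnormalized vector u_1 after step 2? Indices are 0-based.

u_1 = (-68/29, -67/29, -44/29)

Step 1: u_0 = a_0 = (2, -4, 3).
Step 2: u_1 = a_1 − (5/29)·u_0 = (-68/29, -67/29, -44/29).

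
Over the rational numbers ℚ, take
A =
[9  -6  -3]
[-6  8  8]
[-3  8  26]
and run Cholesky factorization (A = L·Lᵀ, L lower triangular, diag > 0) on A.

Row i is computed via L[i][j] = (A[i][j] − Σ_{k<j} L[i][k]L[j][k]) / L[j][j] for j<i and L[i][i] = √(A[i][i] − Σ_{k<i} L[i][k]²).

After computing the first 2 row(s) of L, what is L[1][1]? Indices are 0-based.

Step 1: L[0][0] = √(9) = 3.
  L[1][0] = (-6) / L[0][0] = -2.
Step 2: L[1][1] = √(4) = 2.

L[1][1] = 2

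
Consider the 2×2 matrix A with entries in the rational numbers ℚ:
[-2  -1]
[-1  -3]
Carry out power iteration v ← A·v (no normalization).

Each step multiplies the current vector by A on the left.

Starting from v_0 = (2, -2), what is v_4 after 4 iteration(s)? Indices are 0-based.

v_4 = (-50, -100)

v_0 = (2, -2).
v_1 = A·v_0 = (-2, 4).
v_2 = A·v_1 = (0, -10).
v_3 = A·v_2 = (10, 30).
v_4 = A·v_3 = (-50, -100).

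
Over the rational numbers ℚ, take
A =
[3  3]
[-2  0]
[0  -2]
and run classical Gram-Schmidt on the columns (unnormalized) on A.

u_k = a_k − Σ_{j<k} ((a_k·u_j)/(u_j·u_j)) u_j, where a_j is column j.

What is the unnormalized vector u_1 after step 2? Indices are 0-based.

Step 1: u_0 = a_0 = (3, -2, 0).
Step 2: u_1 = a_1 − (9/13)·u_0 = (12/13, 18/13, -2).

u_1 = (12/13, 18/13, -2)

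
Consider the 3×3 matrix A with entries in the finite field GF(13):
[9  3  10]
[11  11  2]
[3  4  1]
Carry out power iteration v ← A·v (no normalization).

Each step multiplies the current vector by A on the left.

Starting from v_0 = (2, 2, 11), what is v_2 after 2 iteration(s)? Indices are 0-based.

v_0 = (2, 2, 11).
v_1 = A·v_0 = (4, 1, 12).
v_2 = A·v_1 = (3, 1, 2).

v_2 = (3, 1, 2)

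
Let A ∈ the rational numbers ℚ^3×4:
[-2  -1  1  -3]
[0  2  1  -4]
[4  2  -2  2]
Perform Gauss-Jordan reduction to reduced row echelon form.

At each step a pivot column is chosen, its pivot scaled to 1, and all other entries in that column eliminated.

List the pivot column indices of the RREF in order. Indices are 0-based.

pivot columns: 0, 1, 3

step 1: normalize row 0 (÷-2) = (1, 1/2, -1/2, 3/2)
  row 2: subtract 4×row0 = (0, 0, 0, -4)
step 2: normalize row 1 (÷2) = (0, 1, 1/2, -2)
  row 0: subtract 1/2×row1 = (1, 0, -3/4, 5/2)
skip col 2 (zero from row 2)
step 3: normalize row 2 (÷-4) = (0, 0, 0, 1)
  row 0: subtract 5/2×row2 = (1, 0, -3/4, 0)
  row 1: subtract -2×row2 = (0, 1, 1/2, 0)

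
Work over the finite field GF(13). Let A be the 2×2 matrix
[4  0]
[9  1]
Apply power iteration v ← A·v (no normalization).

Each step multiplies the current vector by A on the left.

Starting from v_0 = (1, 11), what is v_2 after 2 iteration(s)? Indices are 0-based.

v_2 = (3, 4)

v_0 = (1, 11).
v_1 = A·v_0 = (4, 7).
v_2 = A·v_1 = (3, 4).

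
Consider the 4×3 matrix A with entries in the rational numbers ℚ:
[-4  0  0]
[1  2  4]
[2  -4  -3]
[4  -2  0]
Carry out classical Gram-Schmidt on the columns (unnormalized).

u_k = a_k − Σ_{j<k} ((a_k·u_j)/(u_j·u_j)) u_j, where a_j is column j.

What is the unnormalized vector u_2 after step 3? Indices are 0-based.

u_2 = (232/173, 278/173, 77/173, 124/173)

Step 1: u_0 = a_0 = (-4, 1, 2, 4).
Step 2: u_1 = a_1 − (-14/37)·u_0 = (-56/37, 88/37, -120/37, -18/37).
Step 3: u_2 = a_2 − (-2/37)·u_0 − (178/173)·u_1 = (232/173, 278/173, 77/173, 124/173).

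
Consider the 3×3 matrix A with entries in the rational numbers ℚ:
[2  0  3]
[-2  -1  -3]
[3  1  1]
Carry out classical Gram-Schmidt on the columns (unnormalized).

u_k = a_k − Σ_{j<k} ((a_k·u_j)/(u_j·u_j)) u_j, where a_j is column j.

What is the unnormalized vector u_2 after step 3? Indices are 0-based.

Step 1: u_0 = a_0 = (2, -2, 3).
Step 2: u_1 = a_1 − (5/17)·u_0 = (-10/17, -7/17, 2/17).
Step 3: u_2 = a_2 − (15/17)·u_0 − (-7/9)·u_1 = (7/9, -14/9, -14/9).

u_2 = (7/9, -14/9, -14/9)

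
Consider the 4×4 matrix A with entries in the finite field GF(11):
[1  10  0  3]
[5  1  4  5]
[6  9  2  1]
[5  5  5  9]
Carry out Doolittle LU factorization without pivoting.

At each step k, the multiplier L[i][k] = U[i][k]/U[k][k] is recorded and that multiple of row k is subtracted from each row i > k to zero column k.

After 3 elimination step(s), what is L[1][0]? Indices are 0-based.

[col 0] pivot 1
  R1 -= 5*R0 → (0, 6, 4, 1)  (L[1][0] := 5)
  R2 -= 6*R0 → (0, 4, 2, 5)  (L[2][0] := 6)
  R3 -= 5*R0 → (0, 10, 5, 5)  (L[3][0] := 5)
[col 1] pivot 6
  R2 -= 8*R1 → (0, 0, 3, 8)  (L[2][1] := 8)
  R3 -= 9*R1 → (0, 0, 2, 7)  (L[3][1] := 9)
[col 2] pivot 3
  R3 -= 8*R2 → (0, 0, 0, 9)  (L[3][2] := 8)

L[1][0] = 5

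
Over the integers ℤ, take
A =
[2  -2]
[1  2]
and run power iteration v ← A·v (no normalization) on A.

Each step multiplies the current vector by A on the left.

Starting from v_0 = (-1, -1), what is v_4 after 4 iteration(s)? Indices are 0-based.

v_4 = (60, 12)

v_0 = (-1, -1).
v_1 = A·v_0 = (0, -3).
v_2 = A·v_1 = (6, -6).
v_3 = A·v_2 = (24, -6).
v_4 = A·v_3 = (60, 12).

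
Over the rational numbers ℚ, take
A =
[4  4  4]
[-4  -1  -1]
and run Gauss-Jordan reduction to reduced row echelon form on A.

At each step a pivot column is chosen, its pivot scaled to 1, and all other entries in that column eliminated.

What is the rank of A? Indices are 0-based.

step 1: normalize row 0 (÷4) = (1, 1, 1)
  row 1: subtract -4×row0 = (0, 3, 3)
step 2: normalize row 1 (÷3) = (0, 1, 1)
  row 0: subtract 1×row1 = (1, 0, 0)

rank = 2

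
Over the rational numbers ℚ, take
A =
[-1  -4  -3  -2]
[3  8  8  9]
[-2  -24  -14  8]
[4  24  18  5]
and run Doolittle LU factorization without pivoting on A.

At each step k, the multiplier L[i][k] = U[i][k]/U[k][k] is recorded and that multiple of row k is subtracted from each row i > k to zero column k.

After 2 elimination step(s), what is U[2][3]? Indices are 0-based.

Step 1: pivot at (0,0) is -1.
  row1 ← row1 − (-3)·row0  ⇒  L[1][0]=-3, U row1=(0, -4, -1, 3)
  row2 ← row2 − (2)·row0  ⇒  L[2][0]=2, U row2=(0, -16, -8, 12)
  row3 ← row3 − (-4)·row0  ⇒  L[3][0]=-4, U row3=(0, 8, 6, -3)
Step 2: pivot at (1,1) is -4.
  row2 ← row2 − (4)·row1  ⇒  L[2][1]=4, U row2=(0, 0, -4, 0)
  row3 ← row3 − (-2)·row1  ⇒  L[3][1]=-2, U row3=(0, 0, 4, 3)

U[2][3] = 0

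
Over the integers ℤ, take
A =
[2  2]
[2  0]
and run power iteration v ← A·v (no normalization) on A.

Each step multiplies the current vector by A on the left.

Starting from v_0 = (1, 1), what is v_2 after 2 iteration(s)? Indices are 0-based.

v_2 = (12, 8)

v_0 = (1, 1).
v_1 = A·v_0 = (4, 2).
v_2 = A·v_1 = (12, 8).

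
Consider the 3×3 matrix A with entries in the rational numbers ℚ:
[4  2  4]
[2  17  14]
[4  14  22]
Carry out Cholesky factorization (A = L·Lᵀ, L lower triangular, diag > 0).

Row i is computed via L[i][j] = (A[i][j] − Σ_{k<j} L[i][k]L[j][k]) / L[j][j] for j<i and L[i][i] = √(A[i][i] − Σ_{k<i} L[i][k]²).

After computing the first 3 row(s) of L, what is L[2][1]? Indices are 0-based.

Step 1: L[0][0] = √(4) = 2.
  L[1][0] = (2) / L[0][0] = 1.
Step 2: L[1][1] = √(16) = 4.
  L[2][0] = (4) / L[0][0] = 2.
  L[2][1] = (12) / L[1][1] = 3.
Step 3: L[2][2] = √(9) = 3.

L[2][1] = 3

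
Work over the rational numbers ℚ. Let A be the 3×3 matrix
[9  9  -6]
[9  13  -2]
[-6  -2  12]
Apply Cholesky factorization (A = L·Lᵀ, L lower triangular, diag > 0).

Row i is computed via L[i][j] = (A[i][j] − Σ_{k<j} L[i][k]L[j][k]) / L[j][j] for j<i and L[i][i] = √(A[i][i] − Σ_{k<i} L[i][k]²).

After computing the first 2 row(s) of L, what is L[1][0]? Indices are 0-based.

L[1][0] = 3

Step 1: L[0][0] = √(9) = 3.
  L[1][0] = (9) / L[0][0] = 3.
Step 2: L[1][1] = √(4) = 2.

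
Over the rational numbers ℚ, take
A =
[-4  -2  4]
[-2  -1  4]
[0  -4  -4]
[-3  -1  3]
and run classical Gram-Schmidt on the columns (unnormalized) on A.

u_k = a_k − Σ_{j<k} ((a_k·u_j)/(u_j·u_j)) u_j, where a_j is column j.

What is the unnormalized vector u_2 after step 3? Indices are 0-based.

Step 1: u_0 = a_0 = (-4, -2, 0, -3).
Step 2: u_1 = a_1 − (13/29)·u_0 = (-6/29, -3/29, -4, 10/29).
Step 3: u_2 = a_2 − (-33/29)·u_0 − (458/469)·u_1 = (-164/469, 856/469, -44/469, -352/469).

u_2 = (-164/469, 856/469, -44/469, -352/469)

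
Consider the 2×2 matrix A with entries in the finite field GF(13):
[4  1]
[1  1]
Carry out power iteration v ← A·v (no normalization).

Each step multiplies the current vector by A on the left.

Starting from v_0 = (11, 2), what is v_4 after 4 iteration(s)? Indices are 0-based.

v_4 = (4, 11)

v_0 = (11, 2).
v_1 = A·v_0 = (7, 0).
v_2 = A·v_1 = (2, 7).
v_3 = A·v_2 = (2, 9).
v_4 = A·v_3 = (4, 11).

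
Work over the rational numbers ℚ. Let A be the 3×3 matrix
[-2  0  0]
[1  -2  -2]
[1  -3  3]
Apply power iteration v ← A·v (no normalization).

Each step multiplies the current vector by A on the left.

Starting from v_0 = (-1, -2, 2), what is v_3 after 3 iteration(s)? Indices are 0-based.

v_3 = (8, -44, 164)

v_0 = (-1, -2, 2).
v_1 = A·v_0 = (2, -1, 11).
v_2 = A·v_1 = (-4, -18, 38).
v_3 = A·v_2 = (8, -44, 164).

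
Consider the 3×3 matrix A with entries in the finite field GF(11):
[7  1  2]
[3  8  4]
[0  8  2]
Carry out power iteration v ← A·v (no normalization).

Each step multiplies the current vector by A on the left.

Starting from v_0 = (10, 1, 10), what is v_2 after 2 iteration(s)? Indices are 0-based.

v_2 = (1, 8, 9)

v_0 = (10, 1, 10).
v_1 = A·v_0 = (3, 1, 6).
v_2 = A·v_1 = (1, 8, 9).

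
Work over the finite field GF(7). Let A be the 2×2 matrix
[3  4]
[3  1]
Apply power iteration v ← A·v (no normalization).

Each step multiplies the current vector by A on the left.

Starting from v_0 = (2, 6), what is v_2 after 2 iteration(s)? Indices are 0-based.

v_0 = (2, 6).
v_1 = A·v_0 = (2, 5).
v_2 = A·v_1 = (5, 4).

v_2 = (5, 4)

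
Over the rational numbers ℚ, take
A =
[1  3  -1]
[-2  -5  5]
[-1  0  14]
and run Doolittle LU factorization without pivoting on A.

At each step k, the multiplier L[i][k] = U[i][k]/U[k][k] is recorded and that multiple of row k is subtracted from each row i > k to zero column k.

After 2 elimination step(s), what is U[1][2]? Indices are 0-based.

Step 1: pivot at (0,0) is 1.
  row1 ← row1 − (-2)·row0  ⇒  L[1][0]=-2, U row1=(0, 1, 3)
  row2 ← row2 − (-1)·row0  ⇒  L[2][0]=-1, U row2=(0, 3, 13)
Step 2: pivot at (1,1) is 1.
  row2 ← row2 − (3)·row1  ⇒  L[2][1]=3, U row2=(0, 0, 4)

U[1][2] = 3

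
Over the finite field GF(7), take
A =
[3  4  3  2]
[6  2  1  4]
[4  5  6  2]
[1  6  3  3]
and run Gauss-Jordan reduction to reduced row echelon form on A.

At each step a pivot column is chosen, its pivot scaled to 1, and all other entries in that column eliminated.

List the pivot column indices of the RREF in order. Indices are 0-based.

step 1: normalize row 0 (÷3) = (1, 6, 1, 3)
  row 1: subtract 6×row0 = (0, 1, 2, 0)
  row 2: subtract 4×row0 = (0, 2, 2, 4)
  row 3: subtract 1×row0 = (0, 0, 2, 0)
step 2: normalize row 1 (÷1) = (0, 1, 2, 0)
  row 0: subtract 6×row1 = (1, 0, 3, 3)
  row 2: subtract 2×row1 = (0, 0, 5, 4)
step 3: normalize row 2 (÷5) = (0, 0, 1, 5)
  row 0: subtract 3×row2 = (1, 0, 0, 2)
  row 1: subtract 2×row2 = (0, 1, 0, 4)
  row 3: subtract 2×row2 = (0, 0, 0, 4)
step 4: normalize row 3 (÷4) = (0, 0, 0, 1)
  row 0: subtract 2×row3 = (1, 0, 0, 0)
  row 1: subtract 4×row3 = (0, 1, 0, 0)
  row 2: subtract 5×row3 = (0, 0, 1, 0)

pivot columns: 0, 1, 2, 3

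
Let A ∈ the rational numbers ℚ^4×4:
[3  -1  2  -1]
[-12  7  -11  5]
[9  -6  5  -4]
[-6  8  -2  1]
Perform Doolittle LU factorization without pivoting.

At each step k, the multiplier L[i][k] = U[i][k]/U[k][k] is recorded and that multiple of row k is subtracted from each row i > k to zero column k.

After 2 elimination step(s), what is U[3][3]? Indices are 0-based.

U[3][3] = -3

Step 1: pivot at (0,0) is 3.
  row1 ← row1 − (-4)·row0  ⇒  L[1][0]=-4, U row1=(0, 3, -3, 1)
  row2 ← row2 − (3)·row0  ⇒  L[2][0]=3, U row2=(0, -3, -1, -1)
  row3 ← row3 − (-2)·row0  ⇒  L[3][0]=-2, U row3=(0, 6, 2, -1)
Step 2: pivot at (1,1) is 3.
  row2 ← row2 − (-1)·row1  ⇒  L[2][1]=-1, U row2=(0, 0, -4, 0)
  row3 ← row3 − (2)·row1  ⇒  L[3][1]=2, U row3=(0, 0, 8, -3)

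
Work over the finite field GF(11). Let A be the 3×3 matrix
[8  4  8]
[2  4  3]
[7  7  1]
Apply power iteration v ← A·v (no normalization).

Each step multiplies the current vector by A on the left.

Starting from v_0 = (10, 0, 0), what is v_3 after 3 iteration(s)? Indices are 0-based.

v_0 = (10, 0, 0).
v_1 = A·v_0 = (3, 9, 4).
v_2 = A·v_1 = (4, 10, 0).
v_3 = A·v_2 = (6, 4, 10).

v_3 = (6, 4, 10)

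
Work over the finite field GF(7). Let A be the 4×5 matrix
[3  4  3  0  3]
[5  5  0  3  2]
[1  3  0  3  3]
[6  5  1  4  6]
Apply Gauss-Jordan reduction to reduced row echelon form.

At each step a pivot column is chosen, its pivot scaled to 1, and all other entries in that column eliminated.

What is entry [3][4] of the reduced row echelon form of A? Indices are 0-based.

step 1: normalize row 0 (÷3) = (1, 6, 1, 0, 1)
  row 1: subtract 5×row0 = (0, 3, 2, 3, 4)
  row 2: subtract 1×row0 = (0, 4, 6, 3, 2)
  row 3: subtract 6×row0 = (0, 4, 2, 4, 0)
step 2: normalize row 1 (÷3) = (0, 1, 3, 1, 6)
  row 0: subtract 6×row1 = (1, 0, 4, 1, 0)
  row 2: subtract 4×row1 = (0, 0, 1, 6, 6)
  row 3: subtract 4×row1 = (0, 0, 4, 0, 4)
step 3: normalize row 2 (÷1) = (0, 0, 1, 6, 6)
  row 0: subtract 4×row2 = (1, 0, 0, 5, 4)
  row 1: subtract 3×row2 = (0, 1, 0, 4, 2)
  row 3: subtract 4×row2 = (0, 0, 0, 4, 1)
step 4: normalize row 3 (÷4) = (0, 0, 0, 1, 2)
  row 0: subtract 5×row3 = (1, 0, 0, 0, 1)
  row 1: subtract 4×row3 = (0, 1, 0, 0, 1)
  row 2: subtract 6×row3 = (0, 0, 1, 0, 1)

M[3][4] = 2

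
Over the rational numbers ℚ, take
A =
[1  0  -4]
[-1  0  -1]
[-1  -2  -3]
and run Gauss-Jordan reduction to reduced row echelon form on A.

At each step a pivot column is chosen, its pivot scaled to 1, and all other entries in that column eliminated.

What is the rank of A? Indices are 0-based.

rank = 3

step 1: normalize row 0 (÷1) = (1, 0, -4)
  row 1: subtract -1×row0 = (0, 0, -5)
  row 2: subtract -1×row0 = (0, -2, -7)
step 2: exchange rows 1,2
step 2: normalize row 1 (÷-2) = (0, 1, 7/2)
step 3: normalize row 2 (÷-5) = (0, 0, 1)
  row 0: subtract -4×row2 = (1, 0, 0)
  row 1: subtract 7/2×row2 = (0, 1, 0)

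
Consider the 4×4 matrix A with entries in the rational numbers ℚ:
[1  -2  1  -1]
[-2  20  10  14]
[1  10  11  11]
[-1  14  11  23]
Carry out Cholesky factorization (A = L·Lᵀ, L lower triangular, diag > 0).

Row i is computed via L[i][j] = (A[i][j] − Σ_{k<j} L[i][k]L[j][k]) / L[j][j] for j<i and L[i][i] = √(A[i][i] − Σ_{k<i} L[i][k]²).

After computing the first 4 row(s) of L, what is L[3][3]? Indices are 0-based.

Step 1: L[0][0] = √(1) = 1.
  L[1][0] = (-2) / L[0][0] = -2.
Step 2: L[1][1] = √(16) = 4.
  L[2][0] = (1) / L[0][0] = 1.
  L[2][1] = (12) / L[1][1] = 3.
Step 3: L[2][2] = √(1) = 1.
  L[3][0] = (-1) / L[0][0] = -1.
  L[3][1] = (12) / L[1][1] = 3.
  L[3][2] = (3) / L[2][2] = 3.
Step 4: L[3][3] = √(4) = 2.

L[3][3] = 2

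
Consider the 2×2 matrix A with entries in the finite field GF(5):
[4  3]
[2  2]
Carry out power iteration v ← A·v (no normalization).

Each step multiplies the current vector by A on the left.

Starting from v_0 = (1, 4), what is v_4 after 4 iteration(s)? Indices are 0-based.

v_4 = (4, 3)

v_0 = (1, 4).
v_1 = A·v_0 = (1, 0).
v_2 = A·v_1 = (4, 2).
v_3 = A·v_2 = (2, 2).
v_4 = A·v_3 = (4, 3).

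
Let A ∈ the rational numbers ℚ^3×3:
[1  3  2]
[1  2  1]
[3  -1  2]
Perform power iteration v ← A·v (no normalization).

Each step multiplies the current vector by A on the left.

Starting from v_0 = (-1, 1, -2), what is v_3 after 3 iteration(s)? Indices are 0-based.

v_0 = (-1, 1, -2).
v_1 = A·v_0 = (-2, -1, -8).
v_2 = A·v_1 = (-21, -12, -21).
v_3 = A·v_2 = (-99, -66, -93).

v_3 = (-99, -66, -93)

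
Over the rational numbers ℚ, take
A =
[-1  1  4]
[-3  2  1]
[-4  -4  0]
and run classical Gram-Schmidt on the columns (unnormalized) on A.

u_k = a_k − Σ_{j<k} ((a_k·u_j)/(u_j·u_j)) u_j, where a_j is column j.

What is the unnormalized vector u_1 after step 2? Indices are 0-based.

u_1 = (35/26, 79/26, -34/13)

Step 1: u_0 = a_0 = (-1, -3, -4).
Step 2: u_1 = a_1 − (9/26)·u_0 = (35/26, 79/26, -34/13).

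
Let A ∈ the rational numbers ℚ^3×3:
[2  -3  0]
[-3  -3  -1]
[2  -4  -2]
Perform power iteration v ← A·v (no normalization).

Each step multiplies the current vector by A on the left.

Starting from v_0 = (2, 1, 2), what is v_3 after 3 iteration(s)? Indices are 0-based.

v_3 = (-32, -261, -174)

v_0 = (2, 1, 2).
v_1 = A·v_0 = (1, -11, -4).
v_2 = A·v_1 = (35, 34, 54).
v_3 = A·v_2 = (-32, -261, -174).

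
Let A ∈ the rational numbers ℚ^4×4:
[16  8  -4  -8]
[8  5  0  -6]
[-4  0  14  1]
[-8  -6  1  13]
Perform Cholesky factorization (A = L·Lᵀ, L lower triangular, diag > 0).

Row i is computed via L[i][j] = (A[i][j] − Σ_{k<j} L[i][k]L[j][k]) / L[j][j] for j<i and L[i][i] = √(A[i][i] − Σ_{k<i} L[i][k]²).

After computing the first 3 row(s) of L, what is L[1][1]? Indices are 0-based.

Step 1: L[0][0] = √(16) = 4.
  L[1][0] = (8) / L[0][0] = 2.
Step 2: L[1][1] = √(1) = 1.
  L[2][0] = (-4) / L[0][0] = -1.
  L[2][1] = (2) / L[1][1] = 2.
Step 3: L[2][2] = √(9) = 3.

L[1][1] = 1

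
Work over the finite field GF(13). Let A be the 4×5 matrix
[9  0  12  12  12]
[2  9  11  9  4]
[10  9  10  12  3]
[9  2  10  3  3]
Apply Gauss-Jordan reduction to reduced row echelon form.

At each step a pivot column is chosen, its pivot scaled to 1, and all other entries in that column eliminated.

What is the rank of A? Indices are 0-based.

rank = 4

pivot(0,0)=9: scale R0 → (1, 0, 10, 10, 10)
  clear (1,0): R1 −= (2)R0 → (0, 9, 4, 2, 10)
  clear (2,0): R2 −= (10)R0 → (0, 9, 1, 3, 7)
  clear (3,0): R3 −= (9)R0 → (0, 2, 11, 4, 4)
pivot(1,1)=9: scale R1 → (0, 1, 12, 6, 4)
  clear (2,1): R2 −= (9)R1 → (0, 0, 10, 1, 10)
  clear (3,1): R3 −= (2)R1 → (0, 0, 0, 5, 9)
pivot(2,2)=10: scale R2 → (0, 0, 1, 4, 1)
  clear (0,2): R0 −= (10)R2 → (1, 0, 0, 9, 0)
  clear (1,2): R1 −= (12)R2 → (0, 1, 0, 10, 5)
pivot(3,3)=5: scale R3 → (0, 0, 0, 1, 7)
  clear (0,3): R0 −= (9)R3 → (1, 0, 0, 0, 2)
  clear (1,3): R1 −= (10)R3 → (0, 1, 0, 0, 0)
  clear (2,3): R2 −= (4)R3 → (0, 0, 1, 0, 12)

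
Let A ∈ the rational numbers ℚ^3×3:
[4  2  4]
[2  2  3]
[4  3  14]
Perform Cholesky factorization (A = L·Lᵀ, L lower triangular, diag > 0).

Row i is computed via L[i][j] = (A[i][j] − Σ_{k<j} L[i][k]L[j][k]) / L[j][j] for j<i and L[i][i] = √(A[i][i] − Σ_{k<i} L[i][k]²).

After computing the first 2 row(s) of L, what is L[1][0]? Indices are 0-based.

Step 1: L[0][0] = √(4) = 2.
  L[1][0] = (2) / L[0][0] = 1.
Step 2: L[1][1] = √(1) = 1.

L[1][0] = 1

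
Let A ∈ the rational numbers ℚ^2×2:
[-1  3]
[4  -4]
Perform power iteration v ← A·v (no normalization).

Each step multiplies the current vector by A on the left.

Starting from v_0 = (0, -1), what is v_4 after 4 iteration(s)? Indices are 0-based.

v_0 = (0, -1).
v_1 = A·v_0 = (-3, 4).
v_2 = A·v_1 = (15, -28).
v_3 = A·v_2 = (-99, 172).
v_4 = A·v_3 = (615, -1084).

v_4 = (615, -1084)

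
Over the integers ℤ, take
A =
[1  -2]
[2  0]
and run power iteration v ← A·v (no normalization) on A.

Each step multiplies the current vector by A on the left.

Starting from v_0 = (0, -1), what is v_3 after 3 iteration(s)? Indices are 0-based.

v_3 = (-6, 4)

v_0 = (0, -1).
v_1 = A·v_0 = (2, 0).
v_2 = A·v_1 = (2, 4).
v_3 = A·v_2 = (-6, 4).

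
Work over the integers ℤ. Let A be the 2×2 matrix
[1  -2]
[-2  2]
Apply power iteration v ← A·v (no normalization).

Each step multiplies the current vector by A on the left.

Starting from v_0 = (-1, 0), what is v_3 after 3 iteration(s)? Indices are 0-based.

v_0 = (-1, 0).
v_1 = A·v_0 = (-1, 2).
v_2 = A·v_1 = (-5, 6).
v_3 = A·v_2 = (-17, 22).

v_3 = (-17, 22)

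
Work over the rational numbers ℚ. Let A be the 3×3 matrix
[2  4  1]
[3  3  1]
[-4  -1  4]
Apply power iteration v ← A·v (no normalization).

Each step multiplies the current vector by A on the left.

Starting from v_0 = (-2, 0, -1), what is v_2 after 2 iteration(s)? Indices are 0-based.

v_0 = (-2, 0, -1).
v_1 = A·v_0 = (-5, -7, 4).
v_2 = A·v_1 = (-34, -32, 43).

v_2 = (-34, -32, 43)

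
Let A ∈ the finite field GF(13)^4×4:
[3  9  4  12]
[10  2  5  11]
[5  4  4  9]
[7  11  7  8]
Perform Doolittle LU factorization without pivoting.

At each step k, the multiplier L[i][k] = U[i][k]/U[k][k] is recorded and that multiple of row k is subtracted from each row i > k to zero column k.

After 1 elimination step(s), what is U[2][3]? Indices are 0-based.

k=0: U[0][0]=3
  eliminate (1,0): mult=12, new row 1: (0, 11, 9, 10); set L[1][0]=12
  eliminate (2,0): mult=6, new row 2: (0, 2, 6, 2); set L[2][0]=6
  eliminate (3,0): mult=11, new row 3: (0, 3, 2, 6); set L[3][0]=11

U[2][3] = 2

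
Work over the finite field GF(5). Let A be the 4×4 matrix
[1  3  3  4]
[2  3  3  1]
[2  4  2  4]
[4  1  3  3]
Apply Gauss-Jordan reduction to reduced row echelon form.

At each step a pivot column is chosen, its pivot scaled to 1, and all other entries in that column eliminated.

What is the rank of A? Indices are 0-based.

pivot(0,0)=1: scale R0 → (1, 3, 3, 4)
  clear (1,0): R1 −= (2)R0 → (0, 2, 2, 3)
  clear (2,0): R2 −= (2)R0 → (0, 3, 1, 1)
  clear (3,0): R3 −= (4)R0 → (0, 4, 1, 2)
pivot(1,1)=2: scale R1 → (0, 1, 1, 4)
  clear (0,1): R0 −= (3)R1 → (1, 0, 0, 2)
  clear (2,1): R2 −= (3)R1 → (0, 0, 3, 4)
  clear (3,1): R3 −= (4)R1 → (0, 0, 2, 1)
pivot(2,2)=3: scale R2 → (0, 0, 1, 3)
  clear (1,2): R1 −= (1)R2 → (0, 1, 0, 1)
  clear (3,2): R3 −= (2)R2 → (0, 0, 0, 0)
col 3: no nonzero at/below row 3; advance.

rank = 3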